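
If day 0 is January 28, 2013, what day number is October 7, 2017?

1713

Jan 28, 2013 → Jan 28, 2014: 365 days.
Jan 28, 2014 → Jan 28, 2015: 365 days.
Jan 28, 2015 → Jan 28, 2016: 365 days.
Jan 28, 2016 → Jan 28, 2017: 366 days (Feb 29, 2016 is in that span).
Jan 28, 2017 → Feb 28, 2017: 31 days (January has 31).
Feb 28, 2017 → Mar 28, 2017: 28 days (February has 28).
Mar 28, 2017 → Apr 28, 2017: 31 days (March has 31).
Apr 28, 2017 → May 28, 2017: 30 days (April has 30).
May 28, 2017 → Jun 28, 2017: 31 days (May has 31).
Jun 28, 2017 → Jul 28, 2017: 30 days (June has 30).
Jul 28, 2017 → Aug 28, 2017: 31 days (July has 31).
Aug 28, 2017 → Sep 28, 2017: 31 days (August has 31).
Sep 28, 2017 → Oct 7, 2017: 9 days.
Total: 1713 days.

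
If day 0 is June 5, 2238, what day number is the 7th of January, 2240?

Jun 5, 2238 → Jun 5, 2239: 365 days.
Jun 5, 2239 → Jul 5, 2239: 30 days (June has 30).
Jul 5, 2239 → Aug 5, 2239: 31 days (July has 31).
Aug 5, 2239 → Sep 5, 2239: 31 days (August has 31).
Sep 5, 2239 → Oct 5, 2239: 30 days (September has 30).
Oct 5, 2239 → Nov 5, 2239: 31 days (October has 31).
Nov 5, 2239 → Dec 5, 2239: 30 days (November has 30).
Dec 5, 2239 → Jan 5, 2240: 31 days (December has 31).
Jan 5, 2240 → Jan 7, 2240: 2 days.
Total: 581 days.

581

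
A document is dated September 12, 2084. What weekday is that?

Tuesday

Doomsday rule: the anchor day for the 2000s is Tuesday. For year 84: 84÷12 = 7 r 0, and 0÷4 = 0, so 7+0+0 = 7.
Tuesday + 7 ≡ Tuesday — that's 2084's doomsday.
In September the doomsday date is Sep 5.
Sep 12 is 7 days after Sep 5; 7 mod 7 = 0, so Tuesday + 0 = Tuesday.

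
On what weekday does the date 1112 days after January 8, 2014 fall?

Tuesday

First find the weekday of Jan 8, 2014. Doomsday rule: the anchor day for the 2000s is Tuesday. For year 14: 14÷12 = 1 r 2, and 2÷4 = 0, so 1+2+0 = 3.
Tuesday + 3 ≡ Friday — that's 2014's doomsday.
In January the doomsday date is Jan 3 (2014 is not a leap year).
Jan 8 is 5 days after Jan 3; 5 mod 7 = 5, so Friday + 5 = Wednesday.
1112 mod 7 = 6, so 1112 days after a Wednesday is Wednesday + 6 = Tuesday.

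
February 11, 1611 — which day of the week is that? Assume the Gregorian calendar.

Doomsday rule: the anchor day for the 1600s is Tuesday. For year 11: 11÷12 = 0 r 11, and 11÷4 = 2, so 0+11+2 = 13.
Tuesday + 13 ≡ Monday — that's 1611's doomsday.
In February the doomsday date is Feb 28 (1611 is not a leap year).
Feb 11 is 17 days before Feb 28; 17 mod 7 = 3, so Monday − 3 = Friday.

Friday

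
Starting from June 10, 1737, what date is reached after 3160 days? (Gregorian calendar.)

February 3, 1746

+365 (one year) → Jun 10, 1738 (2795 left).
+365 (one year) → Jun 10, 1739 (2430 left).
+366 (one year; includes Feb 29, 1740) → Jun 10, 1740 (2064 left).
+365 (one year) → Jun 10, 1741 (1699 left).
+365 (one year) → Jun 10, 1742 (1334 left).
+365 (one year) → Jun 10, 1743 (969 left).
+366 (one year; includes Feb 29, 1744) → Jun 10, 1744 (603 left).
+365 (one year) → Jun 10, 1745 (238 left).
Jun has 30 days: +21 → Jul 1, 1745 (217 left).
Jul has 31 days: +31 → Aug 1, 1745 (186 left).
Aug has 31 days: +31 → Sep 1, 1745 (155 left).
Sep has 30 days: +30 → Oct 1, 1745 (125 left).
Oct has 31 days: +31 → Nov 1, 1745 (94 left).
Nov has 30 days: +30 → Dec 1, 1745 (64 left).
Dec has 31 days: +31 → Jan 1, 1746 (33 left).
Jan has 31 days: +31 → Feb 1, 1746 (2 left).
+2 → Feb 3, 1746.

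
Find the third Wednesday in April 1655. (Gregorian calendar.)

April 21, 1655

April 1, 1655 is a Thursday.
The first Wednesday is therefore April 7 (6 days later).
The third Wednesday is 7 + 2×7 = April 21.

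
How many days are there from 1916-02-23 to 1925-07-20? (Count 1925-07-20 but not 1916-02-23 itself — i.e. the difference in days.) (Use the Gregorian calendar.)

Feb 23, 1916 → Feb 23, 1917: 366 days (Feb 29, 1916 is in that span).
Feb 23, 1917 → Feb 23, 1918: 365 days.
Feb 23, 1918 → Feb 23, 1919: 365 days.
Feb 23, 1919 → Feb 23, 1920: 365 days.
Feb 23, 1920 → Feb 23, 1921: 366 days (Feb 29, 1920 is in that span).
Feb 23, 1921 → Feb 23, 1922: 365 days.
Feb 23, 1922 → Feb 23, 1923: 365 days.
Feb 23, 1923 → Feb 23, 1924: 365 days.
Feb 23, 1924 → Feb 23, 1925: 366 days (Feb 29, 1924 is in that span).
Feb 23, 1925 → Mar 23, 1925: 28 days (February has 28).
Mar 23, 1925 → Apr 23, 1925: 31 days (March has 31).
Apr 23, 1925 → May 23, 1925: 30 days (April has 30).
May 23, 1925 → Jun 23, 1925: 31 days (May has 31).
Jun 23, 1925 → Jul 20, 1925: 27 days.
Total: 3435 days.

3435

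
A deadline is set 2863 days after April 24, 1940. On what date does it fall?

February 25, 1948

+365 (one year) → Apr 24, 1941 (2498 left).
+365 (one year) → Apr 24, 1942 (2133 left).
+365 (one year) → Apr 24, 1943 (1768 left).
+366 (one year; includes Feb 29, 1944) → Apr 24, 1944 (1402 left).
+365 (one year) → Apr 24, 1945 (1037 left).
+365 (one year) → Apr 24, 1946 (672 left).
+365 (one year) → Apr 24, 1947 (307 left).
Apr has 30 days: +7 → May 1, 1947 (300 left).
May has 31 days: +31 → Jun 1, 1947 (269 left).
Jun has 30 days: +30 → Jul 1, 1947 (239 left).
Jul has 31 days: +31 → Aug 1, 1947 (208 left).
Aug has 31 days: +31 → Sep 1, 1947 (177 left).
Sep has 30 days: +30 → Oct 1, 1947 (147 left).
Oct has 31 days: +31 → Nov 1, 1947 (116 left).
Nov has 30 days: +30 → Dec 1, 1947 (86 left).
Dec has 31 days: +31 → Jan 1, 1948 (55 left).
Jan has 31 days: +31 → Feb 1, 1948 (24 left).
+24 → Feb 25, 1948.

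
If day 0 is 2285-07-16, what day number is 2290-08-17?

1858

Jul 16, 2285 → Jul 16, 2286: 365 days.
Jul 16, 2286 → Jul 16, 2287: 365 days.
Jul 16, 2287 → Jul 16, 2288: 366 days (Feb 29, 2288 is in that span).
Jul 16, 2288 → Jul 16, 2289: 365 days.
Jul 16, 2289 → Aug 16, 2289: 31 days (July has 31).
Aug 16, 2289 → Sep 16, 2289: 31 days (August has 31).
Sep 16, 2289 → Oct 16, 2289: 30 days (September has 30).
Oct 16, 2289 → Nov 16, 2289: 31 days (October has 31).
Nov 16, 2289 → Dec 16, 2289: 30 days (November has 30).
Dec 16, 2289 → Jan 16, 2290: 31 days (December has 31).
Jan 16, 2290 → Feb 16, 2290: 31 days (January has 31).
Feb 16, 2290 → Mar 16, 2290: 28 days (February has 28).
Mar 16, 2290 → Apr 16, 2290: 31 days (March has 31).
Apr 16, 2290 → May 16, 2290: 30 days (April has 30).
May 16, 2290 → Jun 16, 2290: 31 days (May has 31).
Jun 16, 2290 → Jul 16, 2290: 30 days (June has 30).
Jul 16, 2290 → Aug 16, 2290: 31 days (July has 31).
Aug 16, 2290 → Aug 17, 2290: 1 days.
Total: 1858 days.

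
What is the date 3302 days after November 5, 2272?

November 20, 2281

+365 (one year) → Nov 5, 2273 (2937 left).
+365 (one year) → Nov 5, 2274 (2572 left).
+365 (one year) → Nov 5, 2275 (2207 left).
+366 (one year; includes Feb 29, 2276) → Nov 5, 2276 (1841 left).
+365 (one year) → Nov 5, 2277 (1476 left).
+365 (one year) → Nov 5, 2278 (1111 left).
+365 (one year) → Nov 5, 2279 (746 left).
+366 (one year; includes Feb 29, 2280) → Nov 5, 2280 (380 left).
Nov has 30 days: +26 → Dec 1, 2280 (354 left).
Dec has 31 days: +31 → Jan 1, 2281 (323 left).
Jan has 31 days: +31 → Feb 1, 2281 (292 left).
Feb has 28 days: +28 → Mar 1, 2281 (264 left).
Mar has 31 days: +31 → Apr 1, 2281 (233 left).
Apr has 30 days: +30 → May 1, 2281 (203 left).
May has 31 days: +31 → Jun 1, 2281 (172 left).
Jun has 30 days: +30 → Jul 1, 2281 (142 left).
Jul has 31 days: +31 → Aug 1, 2281 (111 left).
Aug has 31 days: +31 → Sep 1, 2281 (80 left).
Sep has 30 days: +30 → Oct 1, 2281 (50 left).
Oct has 31 days: +31 → Nov 1, 2281 (19 left).
+19 → Nov 20, 2281.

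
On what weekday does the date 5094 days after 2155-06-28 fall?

Thursday

First find the weekday of Jun 28, 2155. Doomsday rule: the anchor day for the 2100s is Sunday. For year 55: 55÷12 = 4 r 7, and 7÷4 = 1, so 4+7+1 = 12.
Sunday + 12 ≡ Friday — that's 2155's doomsday.
In June the doomsday date is Jun 6.
Jun 28 is 22 days after Jun 6; 22 mod 7 = 1, so Friday + 1 = Saturday.
5094 mod 7 = 5, so 5094 days after a Saturday is Saturday + 5 = Thursday.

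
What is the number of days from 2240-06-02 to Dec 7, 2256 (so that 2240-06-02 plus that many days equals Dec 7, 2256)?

6032

Jun 2, 2240 → Jun 2, 2241: 365 days.
Jun 2, 2241 → Jun 2, 2242: 365 days.
Jun 2, 2242 → Jun 2, 2243: 365 days.
Jun 2, 2243 → Jun 2, 2244: 366 days (Feb 29, 2244 is in that span).
Jun 2, 2244 → Jun 2, 2245: 365 days.
Jun 2, 2245 → Jun 2, 2246: 365 days.
Jun 2, 2246 → Jun 2, 2247: 365 days.
Jun 2, 2247 → Jun 2, 2248: 366 days (Feb 29, 2248 is in that span).
Jun 2, 2248 → Jun 2, 2249: 365 days.
Jun 2, 2249 → Jun 2, 2250: 365 days.
Jun 2, 2250 → Jun 2, 2251: 365 days.
Jun 2, 2251 → Jun 2, 2252: 366 days (Feb 29, 2252 is in that span).
Jun 2, 2252 → Jun 2, 2253: 365 days.
Jun 2, 2253 → Jun 2, 2254: 365 days.
Jun 2, 2254 → Jun 2, 2255: 365 days.
Jun 2, 2255 → Jun 2, 2256: 366 days (Feb 29, 2256 is in that span).
Jun 2, 2256 → Jul 2, 2256: 30 days (June has 30).
Jul 2, 2256 → Aug 2, 2256: 31 days (July has 31).
Aug 2, 2256 → Sep 2, 2256: 31 days (August has 31).
Sep 2, 2256 → Oct 2, 2256: 30 days (September has 30).
Oct 2, 2256 → Nov 2, 2256: 31 days (October has 31).
Nov 2, 2256 → Dec 2, 2256: 30 days (November has 30).
Dec 2, 2256 → Dec 7, 2256: 5 days.
Total: 6032 days.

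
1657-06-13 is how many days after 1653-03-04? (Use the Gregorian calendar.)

Mar 4, 1653 → Mar 4, 1654: 365 days.
Mar 4, 1654 → Mar 4, 1655: 365 days.
Mar 4, 1655 → Mar 4, 1656: 366 days (Feb 29, 1656 is in that span).
Mar 4, 1656 → Mar 4, 1657: 365 days.
Mar 4, 1657 → Apr 4, 1657: 31 days (March has 31).
Apr 4, 1657 → May 4, 1657: 30 days (April has 30).
May 4, 1657 → Jun 4, 1657: 31 days (May has 31).
Jun 4, 1657 → Jun 13, 1657: 9 days.
Total: 1562 days.

1562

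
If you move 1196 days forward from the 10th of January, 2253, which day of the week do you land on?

First find the weekday of Jan 10, 2253. Doomsday rule: the anchor day for the 2200s is Friday. For year 53: 53÷12 = 4 r 5, and 5÷4 = 1, so 4+5+1 = 10.
Friday + 10 ≡ Monday — that's 2253's doomsday.
In January the doomsday date is Jan 3 (2253 is not a leap year).
Jan 10 is 7 days after Jan 3; 7 mod 7 = 0, so Monday + 0 = Monday.
1196 mod 7 = 6, so 1196 days after a Monday is Monday + 6 = Sunday.

Sunday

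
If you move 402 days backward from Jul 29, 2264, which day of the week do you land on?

Tuesday

First find the weekday of Jul 29, 2264. Doomsday rule: the anchor day for the 2200s is Friday. For year 64: 64÷12 = 5 r 4, and 4÷4 = 1, so 5+4+1 = 10.
Friday + 10 ≡ Monday — that's 2264's doomsday.
In July the doomsday date is Jul 11.
Jul 29 is 18 days after Jul 11; 18 mod 7 = 4, so Monday + 4 = Friday.
402 mod 7 = 3, so 402 days before a Friday is Friday − 3 = Tuesday.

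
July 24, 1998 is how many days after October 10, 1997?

Oct 10, 1997 → Nov 10, 1997: 31 days (October has 31).
Nov 10, 1997 → Dec 10, 1997: 30 days (November has 30).
Dec 10, 1997 → Jan 10, 1998: 31 days (December has 31).
Jan 10, 1998 → Feb 10, 1998: 31 days (January has 31).
Feb 10, 1998 → Mar 10, 1998: 28 days (February has 28).
Mar 10, 1998 → Apr 10, 1998: 31 days (March has 31).
Apr 10, 1998 → May 10, 1998: 30 days (April has 30).
May 10, 1998 → Jun 10, 1998: 31 days (May has 31).
Jun 10, 1998 → Jul 10, 1998: 30 days (June has 30).
Jul 10, 1998 → Jul 24, 1998: 14 days.
Total: 287 days.

287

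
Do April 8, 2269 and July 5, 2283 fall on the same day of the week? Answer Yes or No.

Yes

From Apr 8, 2269 to Jul 5, 2283 is 5201 days.
5201 mod 7 = 0, so they are the same weekday.
(Apr 8, 2269 is a Thursday; Jul 5, 2283 is a Thursday.)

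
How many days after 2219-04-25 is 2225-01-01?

Apr 25, 2219 → Apr 25, 2220: 366 days (Feb 29, 2220 is in that span).
Apr 25, 2220 → Apr 25, 2221: 365 days.
Apr 25, 2221 → Apr 25, 2222: 365 days.
Apr 25, 2222 → Apr 25, 2223: 365 days.
Apr 25, 2223 → Apr 25, 2224: 366 days (Feb 29, 2224 is in that span).
Apr 25, 2224 → May 25, 2224: 30 days (April has 30).
May 25, 2224 → Jun 25, 2224: 31 days (May has 31).
Jun 25, 2224 → Jul 25, 2224: 30 days (June has 30).
Jul 25, 2224 → Aug 25, 2224: 31 days (July has 31).
Aug 25, 2224 → Sep 25, 2224: 31 days (August has 31).
Sep 25, 2224 → Oct 25, 2224: 30 days (September has 30).
Oct 25, 2224 → Nov 25, 2224: 31 days (October has 31).
Nov 25, 2224 → Dec 25, 2224: 30 days (November has 30).
Dec 25, 2224 → Jan 1, 2225: 7 days.
Total: 2078 days.

2078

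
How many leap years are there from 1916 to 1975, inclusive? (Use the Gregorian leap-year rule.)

Multiples of 4 in [1916,1975]: 15.
Of those, multiples of 100: 0 (not leap unless ÷400).
Multiples of 400: 0.
Leap years = 15 − 0 + 0 = 15.

15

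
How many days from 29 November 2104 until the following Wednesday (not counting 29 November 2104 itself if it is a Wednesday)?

Nov 29, 2104 is a Saturday.
From Saturday to the next Wednesday is 4 days.

4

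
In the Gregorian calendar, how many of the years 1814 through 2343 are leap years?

128

Multiples of 4 in [1814,2343]: 132.
Of those, multiples of 100: 5 (not leap unless ÷400).
Multiples of 400: 1.
Leap years = 132 − 5 + 1 = 128.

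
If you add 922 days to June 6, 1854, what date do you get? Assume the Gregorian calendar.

+365 (one year) → Jun 6, 1855 (557 left).
+366 (one year; includes Feb 29, 1856) → Jun 6, 1856 (191 left).
Jun has 30 days: +25 → Jul 1, 1856 (166 left).
Jul has 31 days: +31 → Aug 1, 1856 (135 left).
Aug has 31 days: +31 → Sep 1, 1856 (104 left).
Sep has 30 days: +30 → Oct 1, 1856 (74 left).
Oct has 31 days: +31 → Nov 1, 1856 (43 left).
Nov has 30 days: +30 → Dec 1, 1856 (13 left).
+13 → Dec 14, 1856.

December 14, 1856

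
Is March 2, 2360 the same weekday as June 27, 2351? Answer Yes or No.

Yes

From Jun 27, 2351 to Mar 2, 2360 is 3171 days.
3171 mod 7 = 0, so they are the same weekday.
(Jun 27, 2351 is a Wednesday; Mar 2, 2360 is a Wednesday.)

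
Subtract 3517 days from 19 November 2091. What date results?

−365 (one year) → Nov 19, 2090 (3152 left).
−365 (one year) → Nov 19, 2089 (2787 left).
−365 (one year) → Nov 19, 2088 (2422 left).
−366 (one year; includes Feb 29, 2088) → Nov 19, 2087 (2056 left).
−365 (one year) → Nov 19, 2086 (1691 left).
−365 (one year) → Nov 19, 2085 (1326 left).
−365 (one year) → Nov 19, 2084 (961 left).
−366 (one year; includes Feb 29, 2084) → Nov 19, 2083 (595 left).
−365 (one year) → Nov 19, 2082 (230 left).
−19 → Oct 31, 2082 (end of Oct, 31 days; 211 left).
−31 → Sep 30, 2082 (end of Sep, 30 days; 180 left).
−30 → Aug 31, 2082 (end of Aug, 31 days; 150 left).
−31 → Jul 31, 2082 (end of Jul, 31 days; 119 left).
−31 → Jun 30, 2082 (end of Jun, 30 days; 88 left).
−30 → May 31, 2082 (end of May, 31 days; 58 left).
−31 → Apr 30, 2082 (end of Apr, 30 days; 27 left).
−27 → Apr 3, 2082.

April 3, 2082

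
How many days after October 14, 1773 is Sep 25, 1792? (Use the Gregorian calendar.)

Oct 14, 1773 → Oct 14, 1774: 365 days.
Oct 14, 1774 → Oct 14, 1775: 365 days.
Oct 14, 1775 → Oct 14, 1776: 366 days (Feb 29, 1776 is in that span).
Oct 14, 1776 → Oct 14, 1777: 365 days.
Oct 14, 1777 → Oct 14, 1778: 365 days.
Oct 14, 1778 → Oct 14, 1779: 365 days.
Oct 14, 1779 → Oct 14, 1780: 366 days (Feb 29, 1780 is in that span).
Oct 14, 1780 → Oct 14, 1781: 365 days.
Oct 14, 1781 → Oct 14, 1782: 365 days.
Oct 14, 1782 → Oct 14, 1783: 365 days.
Oct 14, 1783 → Oct 14, 1784: 366 days (Feb 29, 1784 is in that span).
Oct 14, 1784 → Oct 14, 1785: 365 days.
Oct 14, 1785 → Oct 14, 1786: 365 days.
Oct 14, 1786 → Oct 14, 1787: 365 days.
Oct 14, 1787 → Oct 14, 1788: 366 days (Feb 29, 1788 is in that span).
Oct 14, 1788 → Oct 14, 1789: 365 days.
Oct 14, 1789 → Oct 14, 1790: 365 days.
Oct 14, 1790 → Oct 14, 1791: 365 days.
Oct 14, 1791 → Nov 14, 1791: 31 days (October has 31).
Nov 14, 1791 → Dec 14, 1791: 30 days (November has 30).
Dec 14, 1791 → Jan 14, 1792: 31 days (December has 31).
Jan 14, 1792 → Feb 14, 1792: 31 days (January has 31).
Feb 14, 1792 → Mar 14, 1792: 29 days (February has 29).
Mar 14, 1792 → Apr 14, 1792: 31 days (March has 31).
Apr 14, 1792 → May 14, 1792: 30 days (April has 30).
May 14, 1792 → Jun 14, 1792: 31 days (May has 31).
Jun 14, 1792 → Jul 14, 1792: 30 days (June has 30).
Jul 14, 1792 → Aug 14, 1792: 31 days (July has 31).
Aug 14, 1792 → Sep 14, 1792: 31 days (August has 31).
Sep 14, 1792 → Sep 25, 1792: 11 days.
Total: 6921 days.

6921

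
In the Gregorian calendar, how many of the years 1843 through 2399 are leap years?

135

Multiples of 4 in [1843,2399]: 139.
Of those, multiples of 100: 5 (not leap unless ÷400).
Multiples of 400: 1.
Leap years = 139 − 5 + 1 = 135.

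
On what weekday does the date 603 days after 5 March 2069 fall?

Wednesday

Mar 5, 2069 is a Tuesday.
603 mod 7 = 1, so 603 days after a Tuesday is Tuesday + 1 = Wednesday.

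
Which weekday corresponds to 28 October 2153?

Sunday

January 1, 2153 is a Monday.
Jan 1, 2153 → Feb 1, 2153: 31 days (January has 31).
Feb 1, 2153 → Mar 1, 2153: 28 days (February has 28).
Mar 1, 2153 → Apr 1, 2153: 31 days (March has 31).
Apr 1, 2153 → May 1, 2153: 30 days (April has 30).
May 1, 2153 → Jun 1, 2153: 31 days (May has 31).
Jun 1, 2153 → Jul 1, 2153: 30 days (June has 30).
Jul 1, 2153 → Aug 1, 2153: 31 days (July has 31).
Aug 1, 2153 → Sep 1, 2153: 31 days (August has 31).
Sep 1, 2153 → Oct 1, 2153: 30 days (September has 30).
Oct 1, 2153 → Oct 28, 2153: 27 days.
Total: 300 days.
300 mod 7 = 6, so Monday + 6 = Sunday.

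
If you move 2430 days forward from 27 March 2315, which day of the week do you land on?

First find the weekday of Mar 27, 2315. Doomsday rule: the anchor day for the 2300s is Wednesday. For year 15: 15÷12 = 1 r 3, and 3÷4 = 0, so 1+3+0 = 4.
Wednesday + 4 ≡ Sunday — that's 2315's doomsday.
In March the doomsday date is Mar 14.
Mar 27 is 13 days after Mar 14; 13 mod 7 = 6, so Sunday + 6 = Saturday.
2430 mod 7 = 1, so 2430 days after a Saturday is Saturday + 1 = Sunday.

Sunday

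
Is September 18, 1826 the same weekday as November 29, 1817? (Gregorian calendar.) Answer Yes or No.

From Nov 29, 1817 to Sep 18, 1826 is 3215 days.
3215 mod 7 = 2, so they are different weekdays.
(Nov 29, 1817 is a Saturday; Sep 18, 1826 is a Monday.)

No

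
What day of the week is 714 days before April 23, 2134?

Friday

First find the weekday of Apr 23, 2134. Doomsday rule: the anchor day for the 2100s is Sunday. For year 34: 34÷12 = 2 r 10, and 10÷4 = 2, so 2+10+2 = 14.
Sunday + 14 ≡ Sunday — that's 2134's doomsday.
In April the doomsday date is Apr 4.
Apr 23 is 19 days after Apr 4; 19 mod 7 = 5, so Sunday + 5 = Friday.
714 mod 7 = 0, so 714 days before a Friday is Friday − 0 = Friday.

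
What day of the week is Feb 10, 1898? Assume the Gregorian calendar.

Thursday

January 1, 1898 is a Saturday.
Jan 1, 1898 → Feb 1, 1898: 31 days (January has 31).
Feb 1, 1898 → Feb 10, 1898: 9 days.
Total: 40 days.
40 mod 7 = 5, so Saturday + 5 = Thursday.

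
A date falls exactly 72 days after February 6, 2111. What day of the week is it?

First find the weekday of Feb 6, 2111. Doomsday rule: the anchor day for the 2100s is Sunday. For year 11: 11÷12 = 0 r 11, and 11÷4 = 2, so 0+11+2 = 13.
Sunday + 13 ≡ Saturday — that's 2111's doomsday.
In February the doomsday date is Feb 28 (2111 is not a leap year).
Feb 6 is 22 days before Feb 28; 22 mod 7 = 1, so Saturday − 1 = Friday.
72 mod 7 = 2, so 72 days after a Friday is Friday + 2 = Sunday.

Sunday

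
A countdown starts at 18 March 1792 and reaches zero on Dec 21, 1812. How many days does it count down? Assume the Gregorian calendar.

7582

Mar 18, 1792 → Mar 18, 1793: 365 days.
Mar 18, 1793 → Mar 18, 1794: 365 days.
Mar 18, 1794 → Mar 18, 1795: 365 days.
Mar 18, 1795 → Mar 18, 1796: 366 days (Feb 29, 1796 is in that span).
Mar 18, 1796 → Mar 18, 1797: 365 days.
Mar 18, 1797 → Mar 18, 1798: 365 days.
Mar 18, 1798 → Mar 18, 1799: 365 days.
Mar 18, 1799 → Mar 18, 1800: 365 days.
Mar 18, 1800 → Mar 18, 1801: 365 days.
Mar 18, 1801 → Mar 18, 1802: 365 days.
Mar 18, 1802 → Mar 18, 1803: 365 days.
Mar 18, 1803 → Mar 18, 1804: 366 days (Feb 29, 1804 is in that span).
Mar 18, 1804 → Mar 18, 1805: 365 days.
Mar 18, 1805 → Mar 18, 1806: 365 days.
Mar 18, 1806 → Mar 18, 1807: 365 days.
Mar 18, 1807 → Mar 18, 1808: 366 days (Feb 29, 1808 is in that span).
Mar 18, 1808 → Mar 18, 1809: 365 days.
Mar 18, 1809 → Mar 18, 1810: 365 days.
Mar 18, 1810 → Mar 18, 1811: 365 days.
Mar 18, 1811 → Mar 18, 1812: 366 days (Feb 29, 1812 is in that span).
Mar 18, 1812 → Apr 18, 1812: 31 days (March has 31).
Apr 18, 1812 → May 18, 1812: 30 days (April has 30).
May 18, 1812 → Jun 18, 1812: 31 days (May has 31).
Jun 18, 1812 → Jul 18, 1812: 30 days (June has 30).
Jul 18, 1812 → Aug 18, 1812: 31 days (July has 31).
Aug 18, 1812 → Sep 18, 1812: 31 days (August has 31).
Sep 18, 1812 → Oct 18, 1812: 30 days (September has 30).
Oct 18, 1812 → Nov 18, 1812: 31 days (October has 31).
Nov 18, 1812 → Dec 18, 1812: 30 days (November has 30).
Dec 18, 1812 → Dec 21, 1812: 3 days.
Total: 7582 days.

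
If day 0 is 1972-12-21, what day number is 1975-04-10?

840

Dec 21, 1972 → Dec 21, 1973: 365 days.
Dec 21, 1973 → Dec 21, 1974: 365 days.
Dec 21, 1974 → Jan 21, 1975: 31 days (December has 31).
Jan 21, 1975 → Feb 21, 1975: 31 days (January has 31).
Feb 21, 1975 → Mar 21, 1975: 28 days (February has 28).
Mar 21, 1975 → Apr 10, 1975: 20 days.
Total: 840 days.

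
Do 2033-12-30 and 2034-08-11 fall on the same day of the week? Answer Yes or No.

Yes

From Dec 30, 2033 to Aug 11, 2034 is 224 days.
224 mod 7 = 0, so they are the same weekday.
(Dec 30, 2033 is a Friday; Aug 11, 2034 is a Friday.)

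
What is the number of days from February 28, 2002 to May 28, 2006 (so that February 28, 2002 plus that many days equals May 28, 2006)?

1550

Feb 28, 2002 → Feb 28, 2003: 365 days.
Feb 28, 2003 → Feb 28, 2004: 365 days.
Feb 28, 2004 → Feb 28, 2005: 366 days (Feb 29, 2004 is in that span).
Feb 28, 2005 → Feb 28, 2006: 365 days.
Feb 28, 2006 → Mar 28, 2006: 28 days (February has 28).
Mar 28, 2006 → Apr 28, 2006: 31 days (March has 31).
Apr 28, 2006 → May 28, 2006: 30 days.
Total: 1550 days.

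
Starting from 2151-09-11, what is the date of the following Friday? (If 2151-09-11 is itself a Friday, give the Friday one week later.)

Sep 11, 2151 is a Saturday.
From Saturday to the next Friday is 6 days.
Sep 11, 2151 + 6 = Sep 17, 2151.

September 17, 2151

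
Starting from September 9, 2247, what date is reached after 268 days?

Sep has 30 days: +22 → Oct 1, 2247 (246 left).
Oct has 31 days: +31 → Nov 1, 2247 (215 left).
Nov has 30 days: +30 → Dec 1, 2247 (185 left).
Dec has 31 days: +31 → Jan 1, 2248 (154 left).
Jan has 31 days: +31 → Feb 1, 2248 (123 left).
Feb has 29 days: +29 → Mar 1, 2248 (94 left).
Mar has 31 days: +31 → Apr 1, 2248 (63 left).
Apr has 30 days: +30 → May 1, 2248 (33 left).
May has 31 days: +31 → Jun 1, 2248 (2 left).
+2 → Jun 3, 2248.

June 3, 2248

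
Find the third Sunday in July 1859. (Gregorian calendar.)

July 17, 1859

July 1, 1859 is a Friday.
The first Sunday is therefore July 3 (2 days later).
The third Sunday is 3 + 2×7 = July 17.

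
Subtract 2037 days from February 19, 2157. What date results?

July 24, 2151

−366 (one year; includes Feb 29, 2156) → Feb 19, 2156 (1671 left).
−365 (one year) → Feb 19, 2155 (1306 left).
−365 (one year) → Feb 19, 2154 (941 left).
−365 (one year) → Feb 19, 2153 (576 left).
−366 (one year; includes Feb 29, 2152) → Feb 19, 2152 (210 left).
−19 → Jan 31, 2152 (end of Jan, 31 days; 191 left).
−31 → Dec 31, 2151 (end of Dec, 31 days; 160 left).
−31 → Nov 30, 2151 (end of Nov, 30 days; 129 left).
−30 → Oct 31, 2151 (end of Oct, 31 days; 99 left).
−31 → Sep 30, 2151 (end of Sep, 30 days; 68 left).
−30 → Aug 31, 2151 (end of Aug, 31 days; 38 left).
−31 → Jul 31, 2151 (end of Jul, 31 days; 7 left).
−7 → Jul 24, 2151.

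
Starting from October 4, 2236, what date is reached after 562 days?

+365 (one year) → Oct 4, 2237 (197 left).
Oct has 31 days: +28 → Nov 1, 2237 (169 left).
Nov has 30 days: +30 → Dec 1, 2237 (139 left).
Dec has 31 days: +31 → Jan 1, 2238 (108 left).
Jan has 31 days: +31 → Feb 1, 2238 (77 left).
Feb has 28 days: +28 → Mar 1, 2238 (49 left).
Mar has 31 days: +31 → Apr 1, 2238 (18 left).
+18 → Apr 19, 2238.

April 19, 2238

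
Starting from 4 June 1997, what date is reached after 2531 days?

+365 (one year) → Jun 4, 1998 (2166 left).
+365 (one year) → Jun 4, 1999 (1801 left).
+366 (one year; includes Feb 29, 2000) → Jun 4, 2000 (1435 left).
+365 (one year) → Jun 4, 2001 (1070 left).
+365 (one year) → Jun 4, 2002 (705 left).
+365 (one year) → Jun 4, 2003 (340 left).
Jun has 30 days: +27 → Jul 1, 2003 (313 left).
Jul has 31 days: +31 → Aug 1, 2003 (282 left).
Aug has 31 days: +31 → Sep 1, 2003 (251 left).
Sep has 30 days: +30 → Oct 1, 2003 (221 left).
Oct has 31 days: +31 → Nov 1, 2003 (190 left).
Nov has 30 days: +30 → Dec 1, 2003 (160 left).
Dec has 31 days: +31 → Jan 1, 2004 (129 left).
Jan has 31 days: +31 → Feb 1, 2004 (98 left).
Feb has 29 days: +29 → Mar 1, 2004 (69 left).
Mar has 31 days: +31 → Apr 1, 2004 (38 left).
Apr has 30 days: +30 → May 1, 2004 (8 left).
+8 → May 9, 2004.

May 9, 2004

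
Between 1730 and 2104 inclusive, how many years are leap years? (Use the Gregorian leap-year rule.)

Multiples of 4 in [1730,2104]: 94.
Of those, multiples of 100: 4 (not leap unless ÷400).
Multiples of 400: 1.
Leap years = 94 − 4 + 1 = 91.

91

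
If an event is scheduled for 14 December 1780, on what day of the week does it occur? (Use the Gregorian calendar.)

Doomsday rule: the anchor day for the 1700s is Sunday. For year 80: 80÷12 = 6 r 8, and 8÷4 = 2, so 6+8+2 = 16.
Sunday + 16 ≡ Tuesday — that's 1780's doomsday.
In December the doomsday date is Dec 12.
Dec 14 is 2 days after Dec 12; 2 mod 7 = 2, so Tuesday + 2 = Thursday.

Thursday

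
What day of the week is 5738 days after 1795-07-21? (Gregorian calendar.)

Sunday

First find the weekday of Jul 21, 1795. Doomsday rule: the anchor day for the 1700s is Sunday. For year 95: 95÷12 = 7 r 11, and 11÷4 = 2, so 7+11+2 = 20.
Sunday + 20 ≡ Saturday — that's 1795's doomsday.
In July the doomsday date is Jul 11.
Jul 21 is 10 days after Jul 11; 10 mod 7 = 3, so Saturday + 3 = Tuesday.
5738 mod 7 = 5, so 5738 days after a Tuesday is Tuesday + 5 = Sunday.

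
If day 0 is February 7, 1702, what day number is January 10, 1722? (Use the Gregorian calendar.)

Feb 7, 1702 → Feb 7, 1703: 365 days.
Feb 7, 1703 → Feb 7, 1704: 365 days.
Feb 7, 1704 → Feb 7, 1705: 366 days (Feb 29, 1704 is in that span).
Feb 7, 1705 → Feb 7, 1706: 365 days.
Feb 7, 1706 → Feb 7, 1707: 365 days.
Feb 7, 1707 → Feb 7, 1708: 365 days.
Feb 7, 1708 → Feb 7, 1709: 366 days (Feb 29, 1708 is in that span).
Feb 7, 1709 → Feb 7, 1710: 365 days.
Feb 7, 1710 → Feb 7, 1711: 365 days.
Feb 7, 1711 → Feb 7, 1712: 365 days.
Feb 7, 1712 → Feb 7, 1713: 366 days (Feb 29, 1712 is in that span).
Feb 7, 1713 → Feb 7, 1714: 365 days.
Feb 7, 1714 → Feb 7, 1715: 365 days.
Feb 7, 1715 → Feb 7, 1716: 365 days.
Feb 7, 1716 → Feb 7, 1717: 366 days (Feb 29, 1716 is in that span).
Feb 7, 1717 → Feb 7, 1718: 365 days.
Feb 7, 1718 → Feb 7, 1719: 365 days.
Feb 7, 1719 → Feb 7, 1720: 365 days.
Feb 7, 1720 → Feb 7, 1721: 366 days (Feb 29, 1720 is in that span).
Feb 7, 1721 → Mar 7, 1721: 28 days (February has 28).
Mar 7, 1721 → Apr 7, 1721: 31 days (March has 31).
Apr 7, 1721 → May 7, 1721: 30 days (April has 30).
May 7, 1721 → Jun 7, 1721: 31 days (May has 31).
Jun 7, 1721 → Jul 7, 1721: 30 days (June has 30).
Jul 7, 1721 → Aug 7, 1721: 31 days (July has 31).
Aug 7, 1721 → Sep 7, 1721: 31 days (August has 31).
Sep 7, 1721 → Oct 7, 1721: 30 days (September has 30).
Oct 7, 1721 → Nov 7, 1721: 31 days (October has 31).
Nov 7, 1721 → Dec 7, 1721: 30 days (November has 30).
Dec 7, 1721 → Jan 7, 1722: 31 days (December has 31).
Jan 7, 1722 → Jan 10, 1722: 3 days.
Total: 7277 days.

7277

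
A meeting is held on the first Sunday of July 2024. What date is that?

July 1, 2024 is a Monday.
The first Sunday is therefore July 7 (6 days later).

July 7, 2024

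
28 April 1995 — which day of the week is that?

Friday

Doomsday rule: the anchor day for the 1900s is Wednesday. For year 95: 95÷12 = 7 r 11, and 11÷4 = 2, so 7+11+2 = 20.
Wednesday + 20 ≡ Tuesday — that's 1995's doomsday.
In April the doomsday date is Apr 4.
Apr 28 is 24 days after Apr 4; 24 mod 7 = 3, so Tuesday + 3 = Friday.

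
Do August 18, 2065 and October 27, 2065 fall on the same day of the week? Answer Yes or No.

Yes

From Aug 18, 2065 to Oct 27, 2065 is 70 days.
70 mod 7 = 0, so they are the same weekday.
(Aug 18, 2065 is a Tuesday; Oct 27, 2065 is a Tuesday.)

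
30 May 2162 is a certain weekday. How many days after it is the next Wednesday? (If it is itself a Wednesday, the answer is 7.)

3

May 30, 2162 is a Sunday.
From Sunday to the next Wednesday is 3 days.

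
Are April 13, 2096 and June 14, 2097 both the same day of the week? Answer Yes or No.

From Apr 13, 2096 to Jun 14, 2097 is 427 days.
427 mod 7 = 0, so they are the same weekday.
(Apr 13, 2096 is a Friday; Jun 14, 2097 is a Friday.)

Yes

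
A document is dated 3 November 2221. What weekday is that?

Saturday

Doomsday rule: the anchor day for the 2200s is Friday. For year 21: 21÷12 = 1 r 9, and 9÷4 = 2, so 1+9+2 = 12.
Friday + 12 ≡ Wednesday — that's 2221's doomsday.
In November the doomsday date is Nov 7.
Nov 3 is 4 days before Nov 7; 4 mod 7 = 4, so Wednesday − 4 = Saturday.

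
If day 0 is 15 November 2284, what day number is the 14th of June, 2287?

Nov 15, 2284 → Nov 15, 2285: 365 days.
Nov 15, 2285 → Nov 15, 2286: 365 days.
Nov 15, 2286 → Dec 15, 2286: 30 days (November has 30).
Dec 15, 2286 → Jan 15, 2287: 31 days (December has 31).
Jan 15, 2287 → Feb 15, 2287: 31 days (January has 31).
Feb 15, 2287 → Mar 15, 2287: 28 days (February has 28).
Mar 15, 2287 → Apr 15, 2287: 31 days (March has 31).
Apr 15, 2287 → May 15, 2287: 30 days (April has 30).
May 15, 2287 → Jun 14, 2287: 30 days.
Total: 941 days.

941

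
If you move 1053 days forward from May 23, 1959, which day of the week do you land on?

First find the weekday of May 23, 1959. Doomsday rule: the anchor day for the 1900s is Wednesday. For year 59: 59÷12 = 4 r 11, and 11÷4 = 2, so 4+11+2 = 17.
Wednesday + 17 ≡ Saturday — that's 1959's doomsday.
In May the doomsday date is May 9.
May 23 is 14 days after May 9; 14 mod 7 = 0, so Saturday + 0 = Saturday.
1053 mod 7 = 3, so 1053 days after a Saturday is Saturday + 3 = Tuesday.

Tuesday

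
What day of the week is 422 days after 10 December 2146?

Dec 10, 2146 is a Saturday.
422 mod 7 = 2, so 422 days after a Saturday is Saturday + 2 = Monday.

Monday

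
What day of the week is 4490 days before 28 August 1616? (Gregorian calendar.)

First find the weekday of Aug 28, 1616. Doomsday rule: the anchor day for the 1600s is Tuesday. For year 16: 16÷12 = 1 r 4, and 4÷4 = 1, so 1+4+1 = 6.
Tuesday + 6 ≡ Monday — that's 1616's doomsday.
In August the doomsday date is Aug 8.
Aug 28 is 20 days after Aug 8; 20 mod 7 = 6, so Monday + 6 = Sunday.
4490 mod 7 = 3, so 4490 days before a Sunday is Sunday − 3 = Thursday.

Thursday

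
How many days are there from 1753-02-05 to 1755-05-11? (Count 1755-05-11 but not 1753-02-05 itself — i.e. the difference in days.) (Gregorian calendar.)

825

Feb 5, 1753 → Feb 5, 1754: 365 days.
Feb 5, 1754 → Feb 5, 1755: 365 days.
Feb 5, 1755 → Mar 5, 1755: 28 days (February has 28).
Mar 5, 1755 → Apr 5, 1755: 31 days (March has 31).
Apr 5, 1755 → May 5, 1755: 30 days (April has 30).
May 5, 1755 → May 11, 1755: 6 days.
Total: 825 days.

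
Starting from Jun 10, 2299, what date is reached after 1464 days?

June 14, 2303

+365 (one year) → Jun 10, 2300 (1099 left).
+365 (one year) → Jun 10, 2301 (734 left).
+365 (one year) → Jun 10, 2302 (369 left).
Jun has 30 days: +21 → Jul 1, 2302 (348 left).
Jul has 31 days: +31 → Aug 1, 2302 (317 left).
Aug has 31 days: +31 → Sep 1, 2302 (286 left).
Sep has 30 days: +30 → Oct 1, 2302 (256 left).
Oct has 31 days: +31 → Nov 1, 2302 (225 left).
Nov has 30 days: +30 → Dec 1, 2302 (195 left).
Dec has 31 days: +31 → Jan 1, 2303 (164 left).
Jan has 31 days: +31 → Feb 1, 2303 (133 left).
Feb has 28 days: +28 → Mar 1, 2303 (105 left).
Mar has 31 days: +31 → Apr 1, 2303 (74 left).
Apr has 30 days: +30 → May 1, 2303 (44 left).
May has 31 days: +31 → Jun 1, 2303 (13 left).
+13 → Jun 14, 2303.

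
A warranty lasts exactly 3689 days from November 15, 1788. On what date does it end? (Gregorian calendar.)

+365 (one year) → Nov 15, 1789 (3324 left).
+365 (one year) → Nov 15, 1790 (2959 left).
+365 (one year) → Nov 15, 1791 (2594 left).
+366 (one year; includes Feb 29, 1792) → Nov 15, 1792 (2228 left).
+365 (one year) → Nov 15, 1793 (1863 left).
+365 (one year) → Nov 15, 1794 (1498 left).
+365 (one year) → Nov 15, 1795 (1133 left).
+366 (one year; includes Feb 29, 1796) → Nov 15, 1796 (767 left).
+365 (one year) → Nov 15, 1797 (402 left).
+365 (one year) → Nov 15, 1798 (37 left).
Nov has 30 days: +16 → Dec 1, 1798 (21 left).
+21 → Dec 22, 1798.

December 22, 1798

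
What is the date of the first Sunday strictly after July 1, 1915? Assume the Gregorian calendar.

July 4, 1915

Jul 1, 1915 is a Thursday.
From Thursday to the next Sunday is 3 days.
Jul 1, 1915 + 3 = Jul 4, 1915.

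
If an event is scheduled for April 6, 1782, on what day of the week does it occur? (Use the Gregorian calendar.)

Saturday

Doomsday rule: the anchor day for the 1700s is Sunday. For year 82: 82÷12 = 6 r 10, and 10÷4 = 2, so 6+10+2 = 18.
Sunday + 18 ≡ Thursday — that's 1782's doomsday.
In April the doomsday date is Apr 4.
Apr 6 is 2 days after Apr 4; 2 mod 7 = 2, so Thursday + 2 = Saturday.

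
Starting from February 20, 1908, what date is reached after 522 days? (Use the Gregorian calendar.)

July 26, 1909

+366 (one year; includes Feb 29, 1908) → Feb 20, 1909 (156 left).
Feb has 28 days: +9 → Mar 1, 1909 (147 left).
Mar has 31 days: +31 → Apr 1, 1909 (116 left).
Apr has 30 days: +30 → May 1, 1909 (86 left).
May has 31 days: +31 → Jun 1, 1909 (55 left).
Jun has 30 days: +30 → Jul 1, 1909 (25 left).
+25 → Jul 26, 1909.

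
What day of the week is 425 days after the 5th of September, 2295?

First find the weekday of Sep 5, 2295. Doomsday rule: the anchor day for the 2200s is Friday. For year 95: 95÷12 = 7 r 11, and 11÷4 = 2, so 7+11+2 = 20.
Friday + 20 ≡ Thursday — that's 2295's doomsday.
In September the doomsday date is Sep 5.
Sep 5 is the doomsday itself: Thursday.
425 mod 7 = 5, so 425 days after a Thursday is Thursday + 5 = Tuesday.

Tuesday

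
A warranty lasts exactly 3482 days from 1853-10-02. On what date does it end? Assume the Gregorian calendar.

April 15, 1863

+365 (one year) → Oct 2, 1854 (3117 left).
+365 (one year) → Oct 2, 1855 (2752 left).
+366 (one year; includes Feb 29, 1856) → Oct 2, 1856 (2386 left).
+365 (one year) → Oct 2, 1857 (2021 left).
+365 (one year) → Oct 2, 1858 (1656 left).
+365 (one year) → Oct 2, 1859 (1291 left).
+366 (one year; includes Feb 29, 1860) → Oct 2, 1860 (925 left).
+365 (one year) → Oct 2, 1861 (560 left).
+365 (one year) → Oct 2, 1862 (195 left).
Oct has 31 days: +30 → Nov 1, 1862 (165 left).
Nov has 30 days: +30 → Dec 1, 1862 (135 left).
Dec has 31 days: +31 → Jan 1, 1863 (104 left).
Jan has 31 days: +31 → Feb 1, 1863 (73 left).
Feb has 28 days: +28 → Mar 1, 1863 (45 left).
Mar has 31 days: +31 → Apr 1, 1863 (14 left).
+14 → Apr 15, 1863.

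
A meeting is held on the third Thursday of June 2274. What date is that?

June 18, 2274

June 1, 2274 is a Monday.
The first Thursday is therefore June 4 (3 days later).
The third Thursday is 4 + 2×7 = June 18.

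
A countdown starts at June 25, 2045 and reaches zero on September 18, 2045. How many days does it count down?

85

Jun 25, 2045 → Jul 25, 2045: 30 days (June has 30).
Jul 25, 2045 → Aug 25, 2045: 31 days (July has 31).
Aug 25, 2045 → Sep 18, 2045: 24 days.
Total: 85 days.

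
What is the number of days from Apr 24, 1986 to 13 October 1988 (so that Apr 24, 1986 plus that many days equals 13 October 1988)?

903

Apr 24, 1986 → Apr 24, 1987: 365 days.
Apr 24, 1987 → Apr 24, 1988: 366 days (Feb 29, 1988 is in that span).
Apr 24, 1988 → May 24, 1988: 30 days (April has 30).
May 24, 1988 → Jun 24, 1988: 31 days (May has 31).
Jun 24, 1988 → Jul 24, 1988: 30 days (June has 30).
Jul 24, 1988 → Aug 24, 1988: 31 days (July has 31).
Aug 24, 1988 → Sep 24, 1988: 31 days (August has 31).
Sep 24, 1988 → Oct 13, 1988: 19 days.
Total: 903 days.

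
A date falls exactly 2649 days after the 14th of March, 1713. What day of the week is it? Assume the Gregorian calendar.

First find the weekday of Mar 14, 1713. Doomsday rule: the anchor day for the 1700s is Sunday. For year 13: 13÷12 = 1 r 1, and 1÷4 = 0, so 1+1+0 = 2.
Sunday + 2 ≡ Tuesday — that's 1713's doomsday.
In March the doomsday date is Mar 14.
Mar 14 is the doomsday itself: Tuesday.
2649 mod 7 = 3, so 2649 days after a Tuesday is Tuesday + 3 = Friday.

Friday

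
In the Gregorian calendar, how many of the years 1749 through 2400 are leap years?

Multiples of 4 in [1749,2400]: 163.
Of those, multiples of 100: 7 (not leap unless ÷400).
Multiples of 400: 2.
Leap years = 163 − 7 + 2 = 158.

158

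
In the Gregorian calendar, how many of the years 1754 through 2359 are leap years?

Multiples of 4 in [1754,2359]: 151.
Of those, multiples of 100: 6 (not leap unless ÷400).
Multiples of 400: 1.
Leap years = 151 − 6 + 1 = 146.

146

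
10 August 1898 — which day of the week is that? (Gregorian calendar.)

January 1, 1898 is a Saturday.
Jan 1, 1898 → Feb 1, 1898: 31 days (January has 31).
Feb 1, 1898 → Mar 1, 1898: 28 days (February has 28).
Mar 1, 1898 → Apr 1, 1898: 31 days (March has 31).
Apr 1, 1898 → May 1, 1898: 30 days (April has 30).
May 1, 1898 → Jun 1, 1898: 31 days (May has 31).
Jun 1, 1898 → Jul 1, 1898: 30 days (June has 30).
Jul 1, 1898 → Aug 1, 1898: 31 days (July has 31).
Aug 1, 1898 → Aug 10, 1898: 9 days.
Total: 221 days.
221 mod 7 = 4, so Saturday + 4 = Wednesday.

Wednesday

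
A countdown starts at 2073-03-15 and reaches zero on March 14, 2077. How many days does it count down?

1460

Mar 15, 2073 → Mar 15, 2074: 365 days.
Mar 15, 2074 → Mar 15, 2075: 365 days.
Mar 15, 2075 → Mar 15, 2076: 366 days (Feb 29, 2076 is in that span).
Mar 15, 2076 → Apr 15, 2076: 31 days (March has 31).
Apr 15, 2076 → May 15, 2076: 30 days (April has 30).
May 15, 2076 → Jun 15, 2076: 31 days (May has 31).
Jun 15, 2076 → Jul 15, 2076: 30 days (June has 30).
Jul 15, 2076 → Aug 15, 2076: 31 days (July has 31).
Aug 15, 2076 → Sep 15, 2076: 31 days (August has 31).
Sep 15, 2076 → Oct 15, 2076: 30 days (September has 30).
Oct 15, 2076 → Nov 15, 2076: 31 days (October has 31).
Nov 15, 2076 → Dec 15, 2076: 30 days (November has 30).
Dec 15, 2076 → Jan 15, 2077: 31 days (December has 31).
Jan 15, 2077 → Feb 15, 2077: 31 days (January has 31).
Feb 15, 2077 → Mar 14, 2077: 27 days.
Total: 1460 days.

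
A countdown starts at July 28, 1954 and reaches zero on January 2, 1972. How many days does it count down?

Jul 28, 1954 → Jul 28, 1955: 365 days.
Jul 28, 1955 → Jul 28, 1956: 366 days (Feb 29, 1956 is in that span).
Jul 28, 1956 → Jul 28, 1957: 365 days.
Jul 28, 1957 → Jul 28, 1958: 365 days.
Jul 28, 1958 → Jul 28, 1959: 365 days.
Jul 28, 1959 → Jul 28, 1960: 366 days (Feb 29, 1960 is in that span).
Jul 28, 1960 → Jul 28, 1961: 365 days.
Jul 28, 1961 → Jul 28, 1962: 365 days.
Jul 28, 1962 → Jul 28, 1963: 365 days.
Jul 28, 1963 → Jul 28, 1964: 366 days (Feb 29, 1964 is in that span).
Jul 28, 1964 → Jul 28, 1965: 365 days.
Jul 28, 1965 → Jul 28, 1966: 365 days.
Jul 28, 1966 → Jul 28, 1967: 365 days.
Jul 28, 1967 → Jul 28, 1968: 366 days (Feb 29, 1968 is in that span).
Jul 28, 1968 → Jul 28, 1969: 365 days.
Jul 28, 1969 → Jul 28, 1970: 365 days.
Jul 28, 1970 → Jul 28, 1971: 365 days.
Jul 28, 1971 → Aug 28, 1971: 31 days (July has 31).
Aug 28, 1971 → Sep 28, 1971: 31 days (August has 31).
Sep 28, 1971 → Oct 28, 1971: 30 days (September has 30).
Oct 28, 1971 → Nov 28, 1971: 31 days (October has 31).
Nov 28, 1971 → Dec 28, 1971: 30 days (November has 30).
Dec 28, 1971 → Jan 2, 1972: 5 days.
Total: 6367 days.

6367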